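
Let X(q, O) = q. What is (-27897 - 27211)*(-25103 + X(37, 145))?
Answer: 1381337128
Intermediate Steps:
(-27897 - 27211)*(-25103 + X(37, 145)) = (-27897 - 27211)*(-25103 + 37) = -55108*(-25066) = 1381337128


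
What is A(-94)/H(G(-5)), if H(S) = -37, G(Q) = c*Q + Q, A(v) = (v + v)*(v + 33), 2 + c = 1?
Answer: -11468/37 ≈ -309.95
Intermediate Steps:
c = -1 (c = -2 + 1 = -1)
A(v) = 2*v*(33 + v) (A(v) = (2*v)*(33 + v) = 2*v*(33 + v))
G(Q) = 0 (G(Q) = -Q + Q = 0)
A(-94)/H(G(-5)) = (2*(-94)*(33 - 94))/(-37) = (2*(-94)*(-61))*(-1/37) = 11468*(-1/37) = -11468/37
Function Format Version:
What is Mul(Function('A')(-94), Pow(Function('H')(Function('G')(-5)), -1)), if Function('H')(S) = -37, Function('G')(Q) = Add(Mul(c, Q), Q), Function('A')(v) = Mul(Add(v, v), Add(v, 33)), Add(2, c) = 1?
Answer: Rational(-11468, 37) ≈ -309.95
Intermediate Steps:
c = -1 (c = Add(-2, 1) = -1)
Function('A')(v) = Mul(2, v, Add(33, v)) (Function('A')(v) = Mul(Mul(2, v), Add(33, v)) = Mul(2, v, Add(33, v)))
Function('G')(Q) = 0 (Function('G')(Q) = Add(Mul(-1, Q), Q) = 0)
Mul(Function('A')(-94), Pow(Function('H')(Function('G')(-5)), -1)) = Mul(Mul(2, -94, Add(33, -94)), Pow(-37, -1)) = Mul(Mul(2, -94, -61), Rational(-1, 37)) = Mul(11468, Rational(-1, 37)) = Rational(-11468, 37)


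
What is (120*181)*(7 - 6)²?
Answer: 21720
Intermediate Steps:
(120*181)*(7 - 6)² = 21720*1² = 21720*1 = 21720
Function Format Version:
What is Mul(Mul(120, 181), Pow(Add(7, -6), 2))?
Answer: 21720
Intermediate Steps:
Mul(Mul(120, 181), Pow(Add(7, -6), 2)) = Mul(21720, Pow(1, 2)) = Mul(21720, 1) = 21720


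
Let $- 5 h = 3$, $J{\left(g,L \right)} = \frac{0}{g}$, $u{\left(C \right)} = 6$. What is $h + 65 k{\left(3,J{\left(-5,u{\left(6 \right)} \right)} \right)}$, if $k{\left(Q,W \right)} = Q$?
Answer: $\frac{972}{5} \approx 194.4$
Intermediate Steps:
$J{\left(g,L \right)} = 0$
$h = - \frac{3}{5}$ ($h = \left(- \frac{1}{5}\right) 3 = - \frac{3}{5} \approx -0.6$)
$h + 65 k{\left(3,J{\left(-5,u{\left(6 \right)} \right)} \right)} = - \frac{3}{5} + 65 \cdot 3 = - \frac{3}{5} + 195 = \frac{972}{5}$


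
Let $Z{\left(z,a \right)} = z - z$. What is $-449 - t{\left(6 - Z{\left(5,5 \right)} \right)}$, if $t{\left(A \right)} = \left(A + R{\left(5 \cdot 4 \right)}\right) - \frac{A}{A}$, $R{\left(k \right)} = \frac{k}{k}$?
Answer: $-455$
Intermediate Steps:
$R{\left(k \right)} = 1$
$Z{\left(z,a \right)} = 0$
$t{\left(A \right)} = A$ ($t{\left(A \right)} = \left(A + 1\right) - \frac{A}{A} = \left(1 + A\right) - 1 = A$)
$-449 - t{\left(6 - Z{\left(5,5 \right)} \right)} = -449 - \left(6 - 0\right) = -449 - \left(6 + 0\right) = -449 - 6 = -455$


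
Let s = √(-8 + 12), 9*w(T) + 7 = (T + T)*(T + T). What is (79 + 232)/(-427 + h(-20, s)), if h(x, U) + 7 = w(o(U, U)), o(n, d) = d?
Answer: -311/433 ≈ -0.71824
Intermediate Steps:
w(T) = -7/9 + 4*T²/9 (w(T) = -7/9 + ((T + T)*(T + T))/9 = -7/9 + ((2*T)*(2*T))/9 = -7/9 + (4*T²)/9 = -7/9 + 4*T²/9)
s = 2 (s = √4 = 2)
h(x, U) = -70/9 + 4*U²/9 (h(x, U) = -7 + (-7/9 + 4*U²/9) = -70/9 + 4*U²/9)
(79 + 232)/(-427 + h(-20, s)) = (79 + 232)/(-427 + (-70/9 + (4/9)*2²)) = 311/(-427 + (-70/9 + (4/9)*4)) = 311/(-427 + (-70/9 + 16/9)) = 311/(-427 - 6) = 311/(-433) = 311*(-1/433) = -311/433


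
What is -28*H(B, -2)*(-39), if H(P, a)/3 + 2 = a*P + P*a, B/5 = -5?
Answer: 321048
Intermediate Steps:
B = -25 (B = 5*(-5) = -25)
H(P, a) = -6 + 6*P*a (H(P, a) = -6 + 3*(a*P + P*a) = -6 + 3*(P*a + P*a) = -6 + 3*(2*P*a) = -6 + 6*P*a)
-28*H(B, -2)*(-39) = -28*(-6 + 6*(-25)*(-2))*(-39) = -28*(-6 + 300)*(-39) = -28*294*(-39) = -8232*(-39) = 321048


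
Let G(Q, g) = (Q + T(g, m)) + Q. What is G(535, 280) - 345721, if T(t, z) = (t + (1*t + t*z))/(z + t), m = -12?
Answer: -23092317/67 ≈ -3.4466e+5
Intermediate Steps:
T(t, z) = (2*t + t*z)/(t + z) (T(t, z) = (t + (t + t*z))/(t + z) = (2*t + t*z)/(t + z))
G(Q, g) = 2*Q - 10*g/(-12 + g) (G(Q, g) = (Q + g*(2 - 12)/(g - 12)) + Q = (Q + g*(-10)/(-12 + g)) + Q = (Q - 10*g/(-12 + g)) + Q = 2*Q - 10*g/(-12 + g))
G(535, 280) - 345721 = 2*(-5*280 + 535*(-12 + 280))/(-12 + 280) - 345721 = 2*(-1400 + 535*268)/268 - 345721 = 2*(1/268)*(-1400 + 143380) - 345721 = 2*(1/268)*141980 - 345721 = 70990/67 - 345721 = -23092317/67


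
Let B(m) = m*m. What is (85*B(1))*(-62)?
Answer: -5270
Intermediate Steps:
B(m) = m**2
(85*B(1))*(-62) = (85*1**2)*(-62) = (85*1)*(-62) = 85*(-62) = -5270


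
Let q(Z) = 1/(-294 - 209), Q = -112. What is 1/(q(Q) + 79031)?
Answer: 503/39752592 ≈ 1.2653e-5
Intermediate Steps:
q(Z) = -1/503 (q(Z) = 1/(-503) = -1/503)
1/(q(Q) + 79031) = 1/(-1/503 + 79031) = 1/(39752592/503) = 503/39752592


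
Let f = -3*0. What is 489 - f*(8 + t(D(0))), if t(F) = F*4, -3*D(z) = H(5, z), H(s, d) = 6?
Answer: 489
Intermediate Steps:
D(z) = -2 (D(z) = -⅓*6 = -2)
f = 0
t(F) = 4*F
489 - f*(8 + t(D(0))) = 489 - 0*(8 + 4*(-2)) = 489 - 0*(8 - 8) = 489 - 0*0 = 489 - 1*0 = 489 + 0 = 489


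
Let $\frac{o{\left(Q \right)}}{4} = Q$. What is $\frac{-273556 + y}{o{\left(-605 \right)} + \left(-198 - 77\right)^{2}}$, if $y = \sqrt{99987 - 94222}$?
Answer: $- \frac{273556}{73205} + \frac{\sqrt{5765}}{73205} \approx -3.7358$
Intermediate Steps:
$o{\left(Q \right)} = 4 Q$
$y = \sqrt{5765} \approx 75.928$
$\frac{-273556 + y}{o{\left(-605 \right)} + \left(-198 - 77\right)^{2}} = \frac{-273556 + \sqrt{5765}}{4 \left(-605\right) + \left(-198 - 77\right)^{2}} = \frac{-273556 + \sqrt{5765}}{-2420 + \left(-275\right)^{2}} = \frac{-273556 + \sqrt{5765}}{-2420 + 75625} = \frac{-273556 + \sqrt{5765}}{73205} = \left(-273556 + \sqrt{5765}\right) \frac{1}{73205} = - \frac{273556}{73205} + \frac{\sqrt{5765}}{73205}$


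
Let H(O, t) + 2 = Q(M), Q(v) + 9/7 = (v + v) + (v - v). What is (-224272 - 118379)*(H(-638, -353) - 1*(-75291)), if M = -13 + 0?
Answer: -180519511632/7 ≈ -2.5789e+10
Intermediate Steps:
M = -13
Q(v) = -9/7 + 2*v (Q(v) = -9/7 + ((v + v) + (v - v)) = -9/7 + (2*v + 0) = -9/7 + 2*v)
H(O, t) = -205/7 (H(O, t) = -2 + (-9/7 + 2*(-13)) = -2 + (-9/7 - 26) = -2 - 191/7 = -205/7)
(-224272 - 118379)*(H(-638, -353) - 1*(-75291)) = (-224272 - 118379)*(-205/7 - 1*(-75291)) = -342651*(-205/7 + 75291) = -342651*526832/7 = -180519511632/7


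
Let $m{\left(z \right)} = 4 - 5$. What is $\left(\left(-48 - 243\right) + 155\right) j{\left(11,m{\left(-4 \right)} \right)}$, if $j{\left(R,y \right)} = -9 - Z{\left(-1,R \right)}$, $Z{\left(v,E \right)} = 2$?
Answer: $1496$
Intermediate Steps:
$m{\left(z \right)} = -1$
$j{\left(R,y \right)} = -11$ ($j{\left(R,y \right)} = -9 - 2 = -11$)
$\left(\left(-48 - 243\right) + 155\right) j{\left(11,m{\left(-4 \right)} \right)} = \left(\left(-48 - 243\right) + 155\right) \left(-11\right) = \left(-291 + 155\right) \left(-11\right) = \left(-136\right) \left(-11\right) = 1496$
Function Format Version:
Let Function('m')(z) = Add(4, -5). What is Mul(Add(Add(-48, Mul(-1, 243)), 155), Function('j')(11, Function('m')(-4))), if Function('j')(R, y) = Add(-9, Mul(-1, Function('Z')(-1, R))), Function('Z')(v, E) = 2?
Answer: 1496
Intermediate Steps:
Function('m')(z) = -1
Function('j')(R, y) = -11 (Function('j')(R, y) = Add(-9, Mul(-1, 2)) = Add(-9, -2) = -11)
Mul(Add(Add(-48, Mul(-1, 243)), 155), Function('j')(11, Function('m')(-4))) = Mul(Add(Add(-48, Mul(-1, 243)), 155), -11) = Mul(Add(Add(-48, -243), 155), -11) = Mul(Add(-291, 155), -11) = Mul(-136, -11) = 1496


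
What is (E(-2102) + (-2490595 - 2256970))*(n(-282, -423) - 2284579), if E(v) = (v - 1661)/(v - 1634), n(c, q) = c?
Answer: 40526348961973297/3736 ≈ 1.0848e+13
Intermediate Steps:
E(v) = (-1661 + v)/(-1634 + v)
(E(-2102) + (-2490595 - 2256970))*(n(-282, -423) - 2284579) = ((-1661 - 2102)/(-1634 - 2102) + (-2490595 - 2256970))*(-282 - 2284579) = (-3763/(-3736) - 4747565)*(-2284861) = (-1/3736*(-3763) - 4747565)*(-2284861) = (3763/3736 - 4747565)*(-2284861) = -17736899077/3736*(-2284861) = 40526348961973297/3736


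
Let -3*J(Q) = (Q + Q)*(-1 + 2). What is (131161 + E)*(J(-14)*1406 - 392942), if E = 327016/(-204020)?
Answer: -7622729094642358/153015 ≈ -4.9817e+10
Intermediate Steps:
J(Q) = -2*Q/3 (J(Q) = -(Q + Q)*(-1 + 2)/3 = -2*Q/3)
E = -81754/51005 (E = 327016*(-1/204020) = -81754/51005 ≈ -1.6029)
(131161 + E)*(J(-14)*1406 - 392942) = (131161 - 81754/51005)*(-⅔*(-14)*1406 - 392942) = 6689785051*((28/3)*1406 - 392942)/51005 = 6689785051*(39368/3 - 392942)/51005 = (6689785051/51005)*(-1139458/3) = -7622729094642358/153015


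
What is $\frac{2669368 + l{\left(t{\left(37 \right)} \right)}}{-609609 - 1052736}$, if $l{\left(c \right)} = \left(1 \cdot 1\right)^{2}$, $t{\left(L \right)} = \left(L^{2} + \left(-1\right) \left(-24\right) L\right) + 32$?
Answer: $- \frac{2669369}{1662345} \approx -1.6058$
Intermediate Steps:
$t{\left(L \right)} = 32 + L^{2} + 24 L$ ($t{\left(L \right)} = \left(L^{2} + 24 L\right) + 32 = 32 + L^{2} + 24 L$)
$l{\left(c \right)} = 1$ ($l{\left(c \right)} = 1^{2} = 1$)
$\frac{2669368 + l{\left(t{\left(37 \right)} \right)}}{-609609 - 1052736} = \frac{2669368 + 1}{-609609 - 1052736} = \frac{2669369}{-1662345} = 2669369 \left(- \frac{1}{1662345}\right) = - \frac{2669369}{1662345}$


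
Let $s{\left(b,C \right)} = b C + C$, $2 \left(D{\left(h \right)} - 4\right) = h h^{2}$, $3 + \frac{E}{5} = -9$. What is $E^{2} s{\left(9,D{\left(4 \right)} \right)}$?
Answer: $1296000$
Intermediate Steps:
$E = -60$ ($E = -15 + 5 \left(-9\right) = -15 - 45 = -60$)
$D{\left(h \right)} = 4 + \frac{h^{3}}{2}$ ($D{\left(h \right)} = 4 + \frac{h h^{2}}{2} = 4 + \frac{h^{3}}{2}$)
$s{\left(b,C \right)} = C + C b$ ($s{\left(b,C \right)} = C b + C = C + C b$)
$E^{2} s{\left(9,D{\left(4 \right)} \right)} = \left(-60\right)^{2} \left(4 + \frac{4^{3}}{2}\right) \left(1 + 9\right) = 3600 \left(4 + \frac{1}{2} \cdot 64\right) 10 = 3600 \left(4 + 32\right) 10 = 3600 \cdot 36 \cdot 10 = 3600 \cdot 360 = 1296000$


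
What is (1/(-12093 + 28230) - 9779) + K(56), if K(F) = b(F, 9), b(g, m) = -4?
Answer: -157868270/16137 ≈ -9783.0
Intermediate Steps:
K(F) = -4
(1/(-12093 + 28230) - 9779) + K(56) = (1/(-12093 + 28230) - 9779) - 4 = (1/16137 - 9779) - 4 = -157803722/16137 - 4 = -157868270/16137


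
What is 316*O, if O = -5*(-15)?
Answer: 23700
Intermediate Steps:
O = 75
316*O = 316*75 = 23700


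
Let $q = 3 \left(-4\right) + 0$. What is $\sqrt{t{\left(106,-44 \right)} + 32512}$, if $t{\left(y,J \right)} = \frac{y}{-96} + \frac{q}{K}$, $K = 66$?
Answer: $\frac{\sqrt{566466681}}{132} \approx 180.31$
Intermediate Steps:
$q = -12$ ($q = -12 + 0 = -12$)
$t{\left(y,J \right)} = - \frac{2}{11} - \frac{y}{96}$ ($t{\left(y,J \right)} = \frac{y}{-96} - \frac{12}{66} = y \left(- \frac{1}{96}\right) - \frac{2}{11} = - \frac{y}{96} - \frac{2}{11} = - \frac{2}{11} - \frac{y}{96}$)
$\sqrt{t{\left(106,-44 \right)} + 32512} = \sqrt{\left(- \frac{2}{11} - \frac{53}{48}\right) + 32512} = \sqrt{- \frac{679}{528} + 32512} = \sqrt{\frac{17165657}{528}} = \frac{\sqrt{566466681}}{132}$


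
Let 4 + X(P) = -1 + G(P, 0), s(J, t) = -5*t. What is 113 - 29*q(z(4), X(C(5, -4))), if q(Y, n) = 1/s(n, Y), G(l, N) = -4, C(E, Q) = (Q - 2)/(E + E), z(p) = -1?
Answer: 536/5 ≈ 107.20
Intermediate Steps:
C(E, Q) = (-2 + Q)/(2*E) (C(E, Q) = (-2 + Q)/((2*E)) = (-2 + Q)*(1/(2*E)) = (-2 + Q)/(2*E))
X(P) = -9 (X(P) = -4 + (-1 - 4) = -4 - 5 = -9)
q(Y, n) = -1/(5*Y) (q(Y, n) = 1/(-5*Y) = -1/(5*Y))
113 - 29*q(z(4), X(C(5, -4))) = 113 - (-29)/(5*(-1)) = 113 - (-29)*(-1)/5 = 113 - 29*⅕ = 113 - 29/5 = 536/5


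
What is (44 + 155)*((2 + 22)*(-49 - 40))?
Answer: -425064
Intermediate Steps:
(44 + 155)*((2 + 22)*(-49 - 40)) = 199*(24*(-89)) = 199*(-2136) = -425064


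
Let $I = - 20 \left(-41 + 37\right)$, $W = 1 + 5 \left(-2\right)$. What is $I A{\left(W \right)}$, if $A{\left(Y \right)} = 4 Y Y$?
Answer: $25920$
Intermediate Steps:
$W = -9$ ($W = 1 - 10 = -9$)
$A{\left(Y \right)} = 4 Y^{2}$
$I = 80$ ($I = \left(-20\right) \left(-4\right) = 80$)
$I A{\left(W \right)} = 80 \cdot 4 \left(-9\right)^{2} = 80 \cdot 4 \cdot 81 = 80 \cdot 324 = 25920$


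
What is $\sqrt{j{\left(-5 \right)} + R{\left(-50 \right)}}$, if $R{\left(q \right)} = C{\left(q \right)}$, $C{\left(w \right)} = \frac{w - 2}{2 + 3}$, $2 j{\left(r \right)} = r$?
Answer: $\frac{i \sqrt{1290}}{10} \approx 3.5917 i$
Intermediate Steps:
$j{\left(r \right)} = \frac{r}{2}$
$C{\left(w \right)} = - \frac{2}{5} + \frac{w}{5}$ ($C{\left(w \right)} = \frac{-2 + w}{5} = \left(-2 + w\right) \frac{1}{5} = - \frac{2}{5} + \frac{w}{5}$)
$R{\left(q \right)} = - \frac{2}{5} + \frac{q}{5}$
$\sqrt{j{\left(-5 \right)} + R{\left(-50 \right)}} = \sqrt{\frac{1}{2} \left(-5\right) + \left(- \frac{2}{5} + \frac{1}{5} \left(-50\right)\right)} = \sqrt{- \frac{5}{2} - \frac{52}{5}} = \sqrt{- \frac{129}{10}} = \frac{i \sqrt{1290}}{10}$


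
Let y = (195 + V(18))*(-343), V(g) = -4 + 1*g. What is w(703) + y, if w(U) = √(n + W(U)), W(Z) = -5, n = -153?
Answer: -71687 + I*√158 ≈ -71687.0 + 12.57*I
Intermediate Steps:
V(g) = -4 + g
y = -71687 (y = (195 + (-4 + 18))*(-343) = (195 + 14)*(-343) = 209*(-343) = -71687)
w(U) = I*√158 (w(U) = √(-153 - 5) = √(-158) = I*√158)
w(703) + y = I*√158 - 71687 = -71687 + I*√158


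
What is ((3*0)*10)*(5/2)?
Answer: 0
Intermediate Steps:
((3*0)*10)*(5/2) = (0*10)*(5*(1/2)) = 0*(5/2) = 0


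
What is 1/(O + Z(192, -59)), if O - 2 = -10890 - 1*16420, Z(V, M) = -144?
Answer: -1/27452 ≈ -3.6427e-5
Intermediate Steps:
O = -27308 (O = 2 + (-10890 - 1*16420) = 2 + (-10890 - 16420) = 2 - 27310 = -27308)
1/(O + Z(192, -59)) = 1/(-27308 - 144) = 1/(-27452) = -1/27452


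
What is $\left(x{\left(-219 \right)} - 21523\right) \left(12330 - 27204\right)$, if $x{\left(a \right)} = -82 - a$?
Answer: $318095364$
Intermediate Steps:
$\left(x{\left(-219 \right)} - 21523\right) \left(12330 - 27204\right) = \left(\left(-82 - -219\right) - 21523\right) \left(12330 - 27204\right) = \left(\left(-82 + 219\right) - 21523\right) \left(-14874\right) = \left(137 - 21523\right) \left(-14874\right) = \left(-21386\right) \left(-14874\right) = 318095364$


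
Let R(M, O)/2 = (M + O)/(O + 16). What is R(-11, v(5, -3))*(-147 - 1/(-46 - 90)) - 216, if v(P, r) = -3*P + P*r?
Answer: -1025263/952 ≈ -1077.0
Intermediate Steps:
R(M, O) = 2*(M + O)/(16 + O) (R(M, O) = 2*((M + O)/(O + 16)) = 2*((M + O)/(16 + O)) = 2*(M + O)/(16 + O))
R(-11, v(5, -3))*(-147 - 1/(-46 - 90)) - 216 = (2*(-11 + 5*(-3 - 3))/(16 + 5*(-3 - 3)))*(-147 - 1/(-46 - 90)) - 216 = (2*(-11 + 5*(-6))/(16 + 5*(-6)))*(-147 - 1/(-136)) - 216 = (2*(-11 - 30)/(16 - 30))*(-147 - 1*(-1/136)) - 216 = (2*(-41)/(-14))*(-147 + 1/136) - 216 = (2*(-1/14)*(-41))*(-19991/136) - 216 = (41/7)*(-19991/136) - 216 = -819631/952 - 216 = -1025263/952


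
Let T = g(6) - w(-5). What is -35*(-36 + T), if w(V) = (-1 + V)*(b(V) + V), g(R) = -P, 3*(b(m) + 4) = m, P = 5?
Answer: 3675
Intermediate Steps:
b(m) = -4 + m/3
g(R) = -5 (g(R) = -1*5 = -5)
w(V) = (-1 + V)*(-4 + 4*V/3) (w(V) = (-1 + V)*((-4 + V/3) + V) = (-1 + V)*(-4 + 4*V/3))
T = -69 (T = -5 - (4 - 16/3*(-5) + (4/3)*(-5)²) = -5 - (4 + 80/3 + (4/3)*25) = -5 - (4 + 80/3 + 100/3) = -5 - 1*64 = -5 - 64 = -69)
-35*(-36 + T) = -35*(-36 - 69) = -35*(-105) = 3675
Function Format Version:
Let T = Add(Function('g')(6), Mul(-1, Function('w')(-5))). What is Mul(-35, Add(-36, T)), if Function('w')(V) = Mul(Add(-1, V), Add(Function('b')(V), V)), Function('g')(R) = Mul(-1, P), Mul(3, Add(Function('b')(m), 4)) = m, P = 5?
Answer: 3675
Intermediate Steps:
Function('b')(m) = Add(-4, Mul(Rational(1, 3), m))
Function('g')(R) = -5 (Function('g')(R) = Mul(-1, 5) = -5)
Function('w')(V) = Mul(Add(-1, V), Add(-4, Mul(Rational(4, 3), V))) (Function('w')(V) = Mul(Add(-1, V), Add(Add(-4, Mul(Rational(1, 3), V)), V)) = Mul(Add(-1, V), Add(-4, Mul(Rational(4, 3), V))))
T = -69 (T = Add(-5, Mul(-1, Add(4, Mul(Rational(-16, 3), -5), Mul(Rational(4, 3), Pow(-5, 2))))) = Add(-5, Mul(-1, Add(4, Rational(80, 3), Mul(Rational(4, 3), 25)))) = Add(-5, Mul(-1, Add(4, Rational(80, 3), Rational(100, 3)))) = Add(-5, Mul(-1, 64)) = Add(-5, -64) = -69)
Mul(-35, Add(-36, T)) = Mul(-35, Add(-36, -69)) = Mul(-35, -105) = 3675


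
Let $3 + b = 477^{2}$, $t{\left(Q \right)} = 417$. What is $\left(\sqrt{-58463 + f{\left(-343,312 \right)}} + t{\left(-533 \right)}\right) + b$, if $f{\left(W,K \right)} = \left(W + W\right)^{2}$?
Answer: $227943 + \sqrt{412133} \approx 2.2859 \cdot 10^{5}$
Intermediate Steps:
$f{\left(W,K \right)} = 4 W^{2}$ ($f{\left(W,K \right)} = \left(2 W\right)^{2} = 4 W^{2}$)
$b = 227526$ ($b = -3 + 477^{2} = -3 + 227529 = 227526$)
$\left(\sqrt{-58463 + f{\left(-343,312 \right)}} + t{\left(-533 \right)}\right) + b = \left(\sqrt{-58463 + 4 \left(-343\right)^{2}} + 417\right) + 227526 = \left(\sqrt{-58463 + 4 \cdot 117649} + 417\right) + 227526 = \left(\sqrt{-58463 + 470596} + 417\right) + 227526 = \left(\sqrt{412133} + 417\right) + 227526 = \left(417 + \sqrt{412133}\right) + 227526 = 227943 + \sqrt{412133}$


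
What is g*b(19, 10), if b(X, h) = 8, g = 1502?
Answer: 12016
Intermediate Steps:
g*b(19, 10) = 1502*8 = 12016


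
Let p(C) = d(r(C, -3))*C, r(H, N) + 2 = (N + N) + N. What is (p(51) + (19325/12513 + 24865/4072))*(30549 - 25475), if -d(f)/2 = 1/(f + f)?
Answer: 406315201529/6517236 ≈ 62345.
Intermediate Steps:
r(H, N) = -2 + 3*N (r(H, N) = -2 + ((N + N) + N) = -2 + (2*N + N) = -2 + 3*N)
d(f) = -1/f (d(f) = -2/(f + f) = -2*1/(2*f) = -1/f)
p(C) = C/11 (p(C) = (-1/(-2 + 3*(-3)))*C = (-1/(-2 - 9))*C = (-1/(-11))*C = (-1*(-1/11))*C = C/11)
(p(51) + (19325/12513 + 24865/4072))*(30549 - 25475) = ((1/11)*51 + (19325/12513 + 24865/4072))*(30549 - 25475) = (51/11 + (19325*(1/12513) + 24865*(1/4072)))*5074 = (51/11 + (19325/12513 + 24865/4072))*5074 = (51/11 + 389827145/50952936)*5074 = (6886698331/560482296)*5074 = 406315201529/6517236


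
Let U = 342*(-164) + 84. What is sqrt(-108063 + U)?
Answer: I*sqrt(164067) ≈ 405.05*I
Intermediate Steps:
U = -56004 (U = -56088 + 84 = -56004)
sqrt(-108063 + U) = sqrt(-108063 - 56004) = sqrt(-164067) = I*sqrt(164067)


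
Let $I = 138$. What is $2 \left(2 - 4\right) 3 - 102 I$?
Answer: $-14088$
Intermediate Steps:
$2 \left(2 - 4\right) 3 - 102 I = 2 \left(2 - 4\right) 3 - 14076 = 2 \left(-2\right) 3 - 14076 = \left(-4\right) 3 - 14076 = -12 - 14076 = -14088$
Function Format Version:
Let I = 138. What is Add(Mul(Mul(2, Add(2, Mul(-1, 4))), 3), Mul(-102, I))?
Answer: -14088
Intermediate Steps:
Add(Mul(Mul(2, Add(2, Mul(-1, 4))), 3), Mul(-102, I)) = Add(Mul(Mul(2, Add(2, Mul(-1, 4))), 3), Mul(-102, 138)) = Add(Mul(Mul(2, Add(2, -4)), 3), -14076) = Add(Mul(Mul(2, -2), 3), -14076) = Add(Mul(-4, 3), -14076) = Add(-12, -14076) = -14088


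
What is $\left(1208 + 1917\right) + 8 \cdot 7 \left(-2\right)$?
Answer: $3013$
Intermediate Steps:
$\left(1208 + 1917\right) + 8 \cdot 7 \left(-2\right) = 3125 + 56 \left(-2\right) = 3125 - 112 = 3013$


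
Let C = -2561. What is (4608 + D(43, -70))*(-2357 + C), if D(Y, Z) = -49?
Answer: -22421162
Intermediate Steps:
(4608 + D(43, -70))*(-2357 + C) = (4608 - 49)*(-2357 - 2561) = 4559*(-4918) = -22421162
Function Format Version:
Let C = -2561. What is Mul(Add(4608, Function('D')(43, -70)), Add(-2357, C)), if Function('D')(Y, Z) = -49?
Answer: -22421162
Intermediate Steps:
Mul(Add(4608, Function('D')(43, -70)), Add(-2357, C)) = Mul(Add(4608, -49), Add(-2357, -2561)) = Mul(4559, -4918) = -22421162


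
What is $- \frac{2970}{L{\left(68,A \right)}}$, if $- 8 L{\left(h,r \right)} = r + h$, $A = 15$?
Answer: $\frac{23760}{83} \approx 286.27$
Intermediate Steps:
$L{\left(h,r \right)} = - \frac{h}{8} - \frac{r}{8}$ ($L{\left(h,r \right)} = - \frac{r + h}{8} = - \frac{h + r}{8} = - \frac{h}{8} - \frac{r}{8}$)
$- \frac{2970}{L{\left(68,A \right)}} = - \frac{2970}{\left(- \frac{1}{8}\right) 68 - \frac{15}{8}} = - \frac{2970}{- \frac{17}{2} - \frac{15}{8}} = - \frac{2970}{- \frac{83}{8}} = \left(-2970\right) \left(- \frac{8}{83}\right) = \frac{23760}{83}$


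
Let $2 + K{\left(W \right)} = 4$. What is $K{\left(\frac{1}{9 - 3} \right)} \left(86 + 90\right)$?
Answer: $352$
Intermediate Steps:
$K{\left(W \right)} = 2$ ($K{\left(W \right)} = -2 + 4 = 2$)
$K{\left(\frac{1}{9 - 3} \right)} \left(86 + 90\right) = 2 \left(86 + 90\right) = 2 \cdot 176 = 352$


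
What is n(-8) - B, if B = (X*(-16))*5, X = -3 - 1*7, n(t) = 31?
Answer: -769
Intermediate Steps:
X = -10 (X = -3 - 7 = -10)
B = 800 (B = -10*(-16)*5 = 160*5 = 800)
n(-8) - B = 31 - 1*800 = 31 - 800 = -769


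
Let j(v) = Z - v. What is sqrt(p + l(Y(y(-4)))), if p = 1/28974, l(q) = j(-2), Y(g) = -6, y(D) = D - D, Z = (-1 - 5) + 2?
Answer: I*sqrt(1678956378)/28974 ≈ 1.4142*I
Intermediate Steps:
Z = -4 (Z = -6 + 2 = -4)
y(D) = 0
j(v) = -4 - v
l(q) = -2 (l(q) = -4 - 1*(-2) = -4 + 2 = -2)
p = 1/28974 ≈ 3.4514e-5
sqrt(p + l(Y(y(-4)))) = sqrt(1/28974 - 2) = sqrt(-57947/28974) = I*sqrt(1678956378)/28974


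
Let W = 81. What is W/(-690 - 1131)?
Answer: -27/607 ≈ -0.044481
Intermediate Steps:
W/(-690 - 1131) = 81/(-690 - 1131) = 81/(-1821) = 81*(-1/1821) = -27/607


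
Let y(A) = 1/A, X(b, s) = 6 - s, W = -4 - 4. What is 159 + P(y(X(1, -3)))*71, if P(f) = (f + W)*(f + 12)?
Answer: -536590/81 ≈ -6624.6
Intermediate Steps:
W = -8
y(A) = 1/A
P(f) = (-8 + f)*(12 + f) (P(f) = (f - 8)*(f + 12) = (-8 + f)*(12 + f))
159 + P(y(X(1, -3)))*71 = 159 + (-96 + (1/(6 - 1*(-3)))**2 + 4/(6 - 1*(-3)))*71 = 159 + (-96 + (1/(6 + 3))**2 + 4/(6 + 3))*71 = 159 + (-96 + (1/9)**2 + 4/9)*71 = 159 + (-96 + (1/9)**2 + 4*(1/9))*71 = 159 + (-96 + 1/81 + 4/9)*71 = 159 - 7739/81*71 = 159 - 549469/81 = -536590/81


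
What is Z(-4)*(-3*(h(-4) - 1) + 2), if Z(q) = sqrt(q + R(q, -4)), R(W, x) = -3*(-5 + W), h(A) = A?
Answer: 17*sqrt(23) ≈ 81.529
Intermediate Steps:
R(W, x) = 15 - 3*W
Z(q) = sqrt(15 - 2*q) (Z(q) = sqrt(q + (15 - 3*q)) = sqrt(15 - 2*q))
Z(-4)*(-3*(h(-4) - 1) + 2) = sqrt(15 - 2*(-4))*(-3*(-4 - 1) + 2) = sqrt(15 + 8)*(-3*(-5) + 2) = sqrt(23)*(15 + 2) = sqrt(23)*17 = 17*sqrt(23)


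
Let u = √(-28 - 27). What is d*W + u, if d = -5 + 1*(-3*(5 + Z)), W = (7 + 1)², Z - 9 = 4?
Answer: -3776 + I*√55 ≈ -3776.0 + 7.4162*I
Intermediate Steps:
Z = 13 (Z = 9 + 4 = 13)
W = 64 (W = 8² = 64)
u = I*√55 (u = √(-55) = I*√55 ≈ 7.4162*I)
d = -59 (d = -5 + 1*(-3*(5 + 13)) = -5 + 1*(-3*18) = -5 + 1*(-54) = -5 - 54 = -59)
d*W + u = -59*64 + I*√55 = -3776 + I*√55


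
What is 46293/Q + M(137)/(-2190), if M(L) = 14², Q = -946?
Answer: -50783543/1035870 ≈ -49.025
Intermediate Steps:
M(L) = 196
46293/Q + M(137)/(-2190) = 46293/(-946) + 196/(-2190) = 46293*(-1/946) + 196*(-1/2190) = -46293/946 - 98/1095 = -50783543/1035870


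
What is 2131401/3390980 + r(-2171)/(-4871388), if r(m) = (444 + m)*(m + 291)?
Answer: -156704242553/4129694820060 ≈ -0.037946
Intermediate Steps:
r(m) = (291 + m)*(444 + m) (r(m) = (444 + m)*(291 + m) = (291 + m)*(444 + m))
2131401/3390980 + r(-2171)/(-4871388) = 2131401/3390980 + (129204 + (-2171)² + 735*(-2171))/(-4871388) = 2131401*(1/3390980) + (129204 + 4713241 - 1595685)*(-1/4871388) = 2131401/3390980 + 3246760*(-1/4871388) = 2131401/3390980 - 811690/1217847 = -156704242553/4129694820060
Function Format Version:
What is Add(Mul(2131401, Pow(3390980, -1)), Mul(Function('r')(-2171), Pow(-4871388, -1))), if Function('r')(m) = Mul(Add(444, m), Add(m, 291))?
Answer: Rational(-156704242553, 4129694820060) ≈ -0.037946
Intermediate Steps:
Function('r')(m) = Mul(Add(291, m), Add(444, m)) (Function('r')(m) = Mul(Add(444, m), Add(291, m)) = Mul(Add(291, m), Add(444, m)))
Add(Mul(2131401, Pow(3390980, -1)), Mul(Function('r')(-2171), Pow(-4871388, -1))) = Add(Mul(2131401, Pow(3390980, -1)), Mul(Add(129204, Pow(-2171, 2), Mul(735, -2171)), Pow(-4871388, -1))) = Add(Mul(2131401, Rational(1, 3390980)), Mul(Add(129204, 4713241, -1595685), Rational(-1, 4871388))) = Add(Rational(2131401, 3390980), Mul(3246760, Rational(-1, 4871388))) = Add(Rational(2131401, 3390980), Rational(-811690, 1217847)) = Rational(-156704242553, 4129694820060)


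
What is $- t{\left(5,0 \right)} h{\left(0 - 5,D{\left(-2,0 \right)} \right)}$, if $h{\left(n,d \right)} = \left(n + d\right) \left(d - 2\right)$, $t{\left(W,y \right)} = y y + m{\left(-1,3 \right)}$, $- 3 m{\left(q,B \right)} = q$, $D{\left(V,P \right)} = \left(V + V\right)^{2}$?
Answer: $- \frac{154}{3} \approx -51.333$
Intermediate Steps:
$D{\left(V,P \right)} = 4 V^{2}$ ($D{\left(V,P \right)} = \left(2 V\right)^{2} = 4 V^{2}$)
$m{\left(q,B \right)} = - \frac{q}{3}$
$t{\left(W,y \right)} = \frac{1}{3} + y^{2}$ ($t{\left(W,y \right)} = y y - - \frac{1}{3} = y^{2} + \frac{1}{3} = \frac{1}{3} + y^{2}$)
$h{\left(n,d \right)} = \left(-2 + d\right) \left(d + n\right)$ ($h{\left(n,d \right)} = \left(d + n\right) \left(-2 + d\right) = \left(-2 + d\right) \left(d + n\right)$)
$- t{\left(5,0 \right)} h{\left(0 - 5,D{\left(-2,0 \right)} \right)} = - (\frac{1}{3} + 0^{2}) \left(\left(4 \left(-2\right)^{2}\right)^{2} - 2 \cdot 4 \left(-2\right)^{2} - 2 \left(0 - 5\right) + 4 \left(-2\right)^{2} \left(0 - 5\right)\right) = - (\frac{1}{3} + 0) \left(\left(4 \cdot 4\right)^{2} - 2 \cdot 4 \cdot 4 - 2 \left(0 - 5\right) + 4 \cdot 4 \left(0 - 5\right)\right) = \left(-1\right) \frac{1}{3} \left(16^{2} - 32 - -10 + 16 \left(-5\right)\right) = - \frac{256 - 32 + 10 - 80}{3} = \left(- \frac{1}{3}\right) 154 = - \frac{154}{3}$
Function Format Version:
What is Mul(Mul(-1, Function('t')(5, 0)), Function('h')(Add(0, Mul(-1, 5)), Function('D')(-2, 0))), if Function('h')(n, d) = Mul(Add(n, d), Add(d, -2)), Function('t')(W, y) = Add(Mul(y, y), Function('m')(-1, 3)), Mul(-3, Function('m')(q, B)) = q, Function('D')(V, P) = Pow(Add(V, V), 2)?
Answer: Rational(-154, 3) ≈ -51.333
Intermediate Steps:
Function('D')(V, P) = Mul(4, Pow(V, 2)) (Function('D')(V, P) = Pow(Mul(2, V), 2) = Mul(4, Pow(V, 2)))
Function('m')(q, B) = Mul(Rational(-1, 3), q)
Function('t')(W, y) = Add(Rational(1, 3), Pow(y, 2)) (Function('t')(W, y) = Add(Mul(y, y), Mul(Rational(-1, 3), -1)) = Add(Pow(y, 2), Rational(1, 3)) = Add(Rational(1, 3), Pow(y, 2)))
Function('h')(n, d) = Mul(Add(-2, d), Add(d, n)) (Function('h')(n, d) = Mul(Add(d, n), Add(-2, d)) = Mul(Add(-2, d), Add(d, n)))
Mul(Mul(-1, Function('t')(5, 0)), Function('h')(Add(0, Mul(-1, 5)), Function('D')(-2, 0))) = Mul(Mul(-1, Add(Rational(1, 3), Pow(0, 2))), Add(Pow(Mul(4, Pow(-2, 2)), 2), Mul(-2, Mul(4, Pow(-2, 2))), Mul(-2, Add(0, Mul(-1, 5))), Mul(Mul(4, Pow(-2, 2)), Add(0, Mul(-1, 5))))) = Mul(Mul(-1, Add(Rational(1, 3), 0)), Add(Pow(Mul(4, 4), 2), Mul(-2, Mul(4, 4)), Mul(-2, Add(0, -5)), Mul(Mul(4, 4), Add(0, -5)))) = Mul(Mul(-1, Rational(1, 3)), Add(Pow(16, 2), Mul(-2, 16), Mul(-2, -5), Mul(16, -5))) = Mul(Rational(-1, 3), Add(256, -32, 10, -80)) = Mul(Rational(-1, 3), 154) = Rational(-154, 3)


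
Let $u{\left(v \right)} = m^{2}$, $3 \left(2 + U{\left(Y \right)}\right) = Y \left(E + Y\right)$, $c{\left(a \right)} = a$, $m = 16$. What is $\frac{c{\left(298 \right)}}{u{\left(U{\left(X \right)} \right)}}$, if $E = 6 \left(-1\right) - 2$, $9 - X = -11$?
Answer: $\frac{149}{128} \approx 1.1641$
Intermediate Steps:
$X = 20$ ($X = 9 - -11 = 9 + 11 = 20$)
$E = -8$ ($E = -6 - 2 = -8$)
$U{\left(Y \right)} = -2 + \frac{Y \left(-8 + Y\right)}{3}$
$u{\left(v \right)} = 256$ ($u{\left(v \right)} = 16^{2} = 256$)
$\frac{c{\left(298 \right)}}{u{\left(U{\left(X \right)} \right)}} = \frac{298}{256} = 298 \cdot \frac{1}{256} = \frac{149}{128}$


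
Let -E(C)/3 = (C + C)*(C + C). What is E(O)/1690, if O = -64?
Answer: -24576/845 ≈ -29.084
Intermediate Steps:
E(C) = -12*C² (E(C) = -3*(C + C)*(C + C) = -3*2*C*2*C = -12*C²)
E(O)/1690 = -12*(-64)²/1690 = -12*4096*(1/1690) = -49152*1/1690 = -24576/845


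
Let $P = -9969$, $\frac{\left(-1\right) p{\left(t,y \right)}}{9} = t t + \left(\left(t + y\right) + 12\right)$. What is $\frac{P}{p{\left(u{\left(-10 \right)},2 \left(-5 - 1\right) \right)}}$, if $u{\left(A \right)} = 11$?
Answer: $\frac{3323}{396} \approx 8.3914$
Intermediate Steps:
$p{\left(t,y \right)} = -108 - 9 t - 9 y - 9 t^{2}$ ($p{\left(t,y \right)} = - 9 \left(t t + \left(\left(t + y\right) + 12\right)\right) = - 9 \left(t^{2} + \left(12 + t + y\right)\right) = - 9 \left(12 + t + y + t^{2}\right) = -108 - 9 t - 9 y - 9 t^{2}$)
$\frac{P}{p{\left(u{\left(-10 \right)},2 \left(-5 - 1\right) \right)}} = - \frac{9969}{-108 - 99 - 9 \cdot 2 \left(-5 - 1\right) - 9 \cdot 11^{2}} = - \frac{9969}{-108 - 99 - 9 \cdot 2 \left(-6\right) - 1089} = - \frac{9969}{-108 - 99 - -108 - 1089} = - \frac{9969}{-108 - 99 + 108 - 1089} = - \frac{9969}{-1188} = \left(-9969\right) \left(- \frac{1}{1188}\right) = \frac{3323}{396}$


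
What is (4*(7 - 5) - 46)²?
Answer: 1444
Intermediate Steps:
(4*(7 - 5) - 46)² = (4*2 - 46)² = (8 - 46)² = (-38)² = 1444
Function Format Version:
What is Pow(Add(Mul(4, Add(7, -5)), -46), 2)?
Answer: 1444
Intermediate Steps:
Pow(Add(Mul(4, Add(7, -5)), -46), 2) = Pow(Add(Mul(4, 2), -46), 2) = Pow(Add(8, -46), 2) = Pow(-38, 2) = 1444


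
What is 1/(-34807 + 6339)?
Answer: -1/28468 ≈ -3.5127e-5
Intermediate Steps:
1/(-34807 + 6339) = 1/(-28468) = -1/28468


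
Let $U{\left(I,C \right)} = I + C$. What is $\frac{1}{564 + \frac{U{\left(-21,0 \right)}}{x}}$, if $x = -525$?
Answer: $\frac{25}{14101} \approx 0.0017729$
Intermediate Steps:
$U{\left(I,C \right)} = C + I$
$\frac{1}{564 + \frac{U{\left(-21,0 \right)}}{x}} = \frac{1}{564 + \frac{0 - 21}{-525}} = \frac{1}{564 - - \frac{1}{25}} = \frac{1}{564 + \frac{1}{25}} = \frac{1}{\frac{14101}{25}} = \frac{25}{14101}$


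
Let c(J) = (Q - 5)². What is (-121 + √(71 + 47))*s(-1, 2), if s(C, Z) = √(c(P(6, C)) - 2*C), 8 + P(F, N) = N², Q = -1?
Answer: √38*(-121 + √118) ≈ -678.93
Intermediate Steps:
P(F, N) = -8 + N²
c(J) = 36 (c(J) = (-1 - 5)² = (-6)² = 36)
s(C, Z) = √(36 - 2*C)
(-121 + √(71 + 47))*s(-1, 2) = (-121 + √(71 + 47))*√(36 - 2*(-1)) = (-121 + √118)*√(36 + 2) = (-121 + √118)*√38 = √38*(-121 + √118)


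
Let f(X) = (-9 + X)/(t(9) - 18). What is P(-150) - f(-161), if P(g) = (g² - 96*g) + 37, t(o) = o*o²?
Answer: 26262377/711 ≈ 36937.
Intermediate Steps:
t(o) = o³
f(X) = -1/79 + X/711 (f(X) = (-9 + X)/(9³ - 18) = (-9 + X)/(729 - 18) = (-9 + X)/711 = (-9 + X)*(1/711) = -1/79 + X/711)
P(g) = 37 + g² - 96*g
P(-150) - f(-161) = (37 + (-150)² - 96*(-150)) - (-1/79 + (1/711)*(-161)) = (37 + 22500 + 14400) - (-1/79 - 161/711) = 36937 - 1*(-170/711) = 36937 + 170/711 = 26262377/711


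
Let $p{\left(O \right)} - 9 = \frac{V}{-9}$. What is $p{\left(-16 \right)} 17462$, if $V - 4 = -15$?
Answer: $\frac{1606504}{9} \approx 1.785 \cdot 10^{5}$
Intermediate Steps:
$V = -11$ ($V = 4 - 15 = -11$)
$p{\left(O \right)} = \frac{92}{9}$ ($p{\left(O \right)} = 9 - \frac{11}{-9} = 9 - - \frac{11}{9} = 9 + \frac{11}{9} = \frac{92}{9}$)
$p{\left(-16 \right)} 17462 = \frac{92}{9} \cdot 17462 = \frac{1606504}{9}$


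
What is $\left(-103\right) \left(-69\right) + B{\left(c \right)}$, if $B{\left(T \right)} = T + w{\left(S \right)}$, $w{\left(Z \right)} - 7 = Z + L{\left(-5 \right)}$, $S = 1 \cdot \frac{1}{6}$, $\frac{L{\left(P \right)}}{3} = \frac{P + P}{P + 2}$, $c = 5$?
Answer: $\frac{42775}{6} \approx 7129.2$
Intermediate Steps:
$L{\left(P \right)} = \frac{6 P}{2 + P}$ ($L{\left(P \right)} = 3 \frac{P + P}{P + 2} = 3 \frac{2 P}{2 + P} = \frac{6 P}{2 + P}$)
$S = \frac{1}{6}$ ($S = 1 \cdot \frac{1}{6} = \frac{1}{6} \approx 0.16667$)
$w{\left(Z \right)} = 17 + Z$ ($w{\left(Z \right)} = 7 + \left(Z + 6 \left(-5\right) \frac{1}{2 - 5}\right) = 7 + \left(Z + 6 \left(-5\right) \frac{1}{-3}\right) = 7 + \left(Z + 6 \left(-5\right) \left(- \frac{1}{3}\right)\right) = 7 + \left(Z + 10\right) = 7 + \left(10 + Z\right) = 17 + Z$)
$B{\left(T \right)} = \frac{103}{6} + T$ ($B{\left(T \right)} = T + \left(17 + \frac{1}{6}\right) = T + \frac{103}{6} = \frac{103}{6} + T$)
$\left(-103\right) \left(-69\right) + B{\left(c \right)} = \left(-103\right) \left(-69\right) + \left(\frac{103}{6} + 5\right) = 7107 + \frac{133}{6} = \frac{42775}{6}$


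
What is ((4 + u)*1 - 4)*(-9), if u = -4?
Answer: 36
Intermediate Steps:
((4 + u)*1 - 4)*(-9) = ((4 - 4)*1 - 4)*(-9) = (0*1 - 4)*(-9) = (0 - 4)*(-9) = -4*(-9) = 36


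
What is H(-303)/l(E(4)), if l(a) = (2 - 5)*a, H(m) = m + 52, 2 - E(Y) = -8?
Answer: 251/30 ≈ 8.3667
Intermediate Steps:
E(Y) = 10 (E(Y) = 2 - 1*(-8) = 2 + 8 = 10)
H(m) = 52 + m
l(a) = -3*a
H(-303)/l(E(4)) = (52 - 303)/((-3*10)) = -251/(-30) = -251*(-1/30) = 251/30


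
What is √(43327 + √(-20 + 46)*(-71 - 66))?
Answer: √(43327 - 137*√26) ≈ 206.47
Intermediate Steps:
√(43327 + √(-20 + 46)*(-71 - 66)) = √(43327 + √26*(-137)) = √(43327 - 137*√26)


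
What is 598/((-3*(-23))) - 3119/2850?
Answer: 21581/2850 ≈ 7.5723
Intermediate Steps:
598/((-3*(-23))) - 3119/2850 = 598/69 - 3119*1/2850 = 598*(1/69) - 3119/2850 = 26/3 - 3119/2850 = 21581/2850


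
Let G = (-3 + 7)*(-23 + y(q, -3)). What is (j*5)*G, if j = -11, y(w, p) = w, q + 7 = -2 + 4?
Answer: 6160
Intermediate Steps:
q = -5 (q = -7 + (-2 + 4) = -7 + 2 = -5)
G = -112 (G = (-3 + 7)*(-23 - 5) = 4*(-28) = -112)
(j*5)*G = -11*5*(-112) = -55*(-112) = 6160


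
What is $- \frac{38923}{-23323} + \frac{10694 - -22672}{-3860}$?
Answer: $- \frac{313976219}{45013390} \approx -6.9752$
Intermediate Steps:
$- \frac{38923}{-23323} + \frac{10694 - -22672}{-3860} = \left(-38923\right) \left(- \frac{1}{23323}\right) + \left(10694 + 22672\right) \left(- \frac{1}{3860}\right) = \frac{38923}{23323} + 33366 \left(- \frac{1}{3860}\right) = \frac{38923}{23323} - \frac{16683}{1930} = - \frac{313976219}{45013390}$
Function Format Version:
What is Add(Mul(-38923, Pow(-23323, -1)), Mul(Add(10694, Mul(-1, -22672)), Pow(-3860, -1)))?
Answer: Rational(-313976219, 45013390) ≈ -6.9752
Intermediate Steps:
Add(Mul(-38923, Pow(-23323, -1)), Mul(Add(10694, Mul(-1, -22672)), Pow(-3860, -1))) = Add(Mul(-38923, Rational(-1, 23323)), Mul(Add(10694, 22672), Rational(-1, 3860))) = Add(Rational(38923, 23323), Mul(33366, Rational(-1, 3860))) = Add(Rational(38923, 23323), Rational(-16683, 1930)) = Rational(-313976219, 45013390)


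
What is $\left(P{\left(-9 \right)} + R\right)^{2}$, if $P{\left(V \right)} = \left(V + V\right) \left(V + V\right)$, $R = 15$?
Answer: $114921$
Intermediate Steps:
$P{\left(V \right)} = 4 V^{2}$ ($P{\left(V \right)} = 2 V 2 V = 4 V^{2}$)
$\left(P{\left(-9 \right)} + R\right)^{2} = \left(4 \left(-9\right)^{2} + 15\right)^{2} = \left(4 \cdot 81 + 15\right)^{2} = \left(324 + 15\right)^{2} = 339^{2} = 114921$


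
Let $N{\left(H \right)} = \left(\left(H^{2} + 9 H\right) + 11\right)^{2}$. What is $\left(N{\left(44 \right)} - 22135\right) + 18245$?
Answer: $5485759$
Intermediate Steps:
$N{\left(H \right)} = \left(11 + H^{2} + 9 H\right)^{2}$
$\left(N{\left(44 \right)} - 22135\right) + 18245 = \left(\left(11 + 44^{2} + 9 \cdot 44\right)^{2} - 22135\right) + 18245 = \left(\left(11 + 1936 + 396\right)^{2} - 22135\right) + 18245 = \left(2343^{2} - 22135\right) + 18245 = \left(5489649 - 22135\right) + 18245 = 5467514 + 18245 = 5485759$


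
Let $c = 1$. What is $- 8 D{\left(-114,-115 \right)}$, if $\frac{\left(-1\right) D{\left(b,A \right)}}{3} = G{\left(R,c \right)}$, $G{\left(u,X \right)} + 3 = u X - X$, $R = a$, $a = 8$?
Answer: $96$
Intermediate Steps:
$R = 8$
$G{\left(u,X \right)} = -3 - X + X u$ ($G{\left(u,X \right)} = -3 + \left(u X - X\right) = -3 + \left(X u - X\right) = -3 + \left(- X + X u\right) = -3 - X + X u$)
$D{\left(b,A \right)} = -12$ ($D{\left(b,A \right)} = - 3 \left(-3 - 1 + 1 \cdot 8\right) = - 3 \left(-3 - 1 + 8\right) = \left(-3\right) 4 = -12$)
$- 8 D{\left(-114,-115 \right)} = \left(-8\right) \left(-12\right) = 96$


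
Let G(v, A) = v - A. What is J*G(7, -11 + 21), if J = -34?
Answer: 102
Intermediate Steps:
J*G(7, -11 + 21) = -34*(7 - (-11 + 21)) = -34*(7 - 1*10) = -34*(7 - 10) = -34*(-3) = 102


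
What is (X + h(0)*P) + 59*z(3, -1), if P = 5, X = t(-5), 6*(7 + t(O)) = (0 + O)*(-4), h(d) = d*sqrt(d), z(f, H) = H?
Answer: -188/3 ≈ -62.667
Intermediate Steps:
h(d) = d**(3/2)
t(O) = -7 - 2*O/3 (t(O) = -7 + ((0 + O)*(-4))/6 = -7 + (O*(-4))/6 = -7 + (-4*O)/6 = -7 - 2*O/3)
X = -11/3 (X = -7 - 2/3*(-5) = -7 + 10/3 = -11/3 ≈ -3.6667)
(X + h(0)*P) + 59*z(3, -1) = (-11/3 + 0**(3/2)*5) + 59*(-1) = (-11/3 + 0*5) - 59 = (-11/3 + 0) - 59 = -11/3 - 59 = -188/3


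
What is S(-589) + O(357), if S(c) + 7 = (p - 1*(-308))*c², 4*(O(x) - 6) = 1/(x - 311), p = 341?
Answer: 41427917953/184 ≈ 2.2515e+8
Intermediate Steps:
O(x) = 6 + 1/(4*(-311 + x)) (O(x) = 6 + 1/(4*(x - 311)) = 6 + 1/(4*(-311 + x)))
S(c) = -7 + 649*c² (S(c) = -7 + (341 - 1*(-308))*c² = -7 + (341 + 308)*c² = -7 + 649*c²)
S(-589) + O(357) = (-7 + 649*(-589)²) + (-7463 + 24*357)/(4*(-311 + 357)) = (-7 + 649*346921) + (¼)*(-7463 + 8568)/46 = (-7 + 225151729) + (¼)*(1/46)*1105 = 225151722 + 1105/184 = 41427917953/184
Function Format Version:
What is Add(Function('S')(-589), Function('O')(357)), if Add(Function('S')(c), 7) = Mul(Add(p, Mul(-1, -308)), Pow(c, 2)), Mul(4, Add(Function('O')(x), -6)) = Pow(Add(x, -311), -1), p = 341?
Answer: Rational(41427917953, 184) ≈ 2.2515e+8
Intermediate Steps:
Function('O')(x) = Add(6, Mul(Rational(1, 4), Pow(Add(-311, x), -1))) (Function('O')(x) = Add(6, Mul(Rational(1, 4), Pow(Add(x, -311), -1))) = Add(6, Mul(Rational(1, 4), Pow(Add(-311, x), -1))))
Function('S')(c) = Add(-7, Mul(649, Pow(c, 2))) (Function('S')(c) = Add(-7, Mul(Add(341, Mul(-1, -308)), Pow(c, 2))) = Add(-7, Mul(Add(341, 308), Pow(c, 2))) = Add(-7, Mul(649, Pow(c, 2))))
Add(Function('S')(-589), Function('O')(357)) = Add(Add(-7, Mul(649, Pow(-589, 2))), Mul(Rational(1, 4), Pow(Add(-311, 357), -1), Add(-7463, Mul(24, 357)))) = Add(Add(-7, Mul(649, 346921)), Mul(Rational(1, 4), Pow(46, -1), Add(-7463, 8568))) = Add(Add(-7, 225151729), Mul(Rational(1, 4), Rational(1, 46), 1105)) = Add(225151722, Rational(1105, 184)) = Rational(41427917953, 184)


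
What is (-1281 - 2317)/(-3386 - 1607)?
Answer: 3598/4993 ≈ 0.72061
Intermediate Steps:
(-1281 - 2317)/(-3386 - 1607) = -3598/(-4993) = -3598*(-1/4993) = 3598/4993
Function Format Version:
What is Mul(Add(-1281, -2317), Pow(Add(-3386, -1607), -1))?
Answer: Rational(3598, 4993) ≈ 0.72061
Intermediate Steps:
Mul(Add(-1281, -2317), Pow(Add(-3386, -1607), -1)) = Mul(-3598, Pow(-4993, -1)) = Mul(-3598, Rational(-1, 4993)) = Rational(3598, 4993)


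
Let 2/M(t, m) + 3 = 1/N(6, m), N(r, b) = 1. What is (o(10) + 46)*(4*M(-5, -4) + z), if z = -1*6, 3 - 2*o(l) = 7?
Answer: -440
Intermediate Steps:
M(t, m) = -1 (M(t, m) = 2/(-3 + 1/1) = 2/(-3 + 1) = 2/(-2) = 2*(-½) = -1)
o(l) = -2 (o(l) = 3/2 - ½*7 = 3/2 - 7/2 = -2)
z = -6
(o(10) + 46)*(4*M(-5, -4) + z) = (-2 + 46)*(4*(-1) - 6) = 44*(-4 - 6) = 44*(-10) = -440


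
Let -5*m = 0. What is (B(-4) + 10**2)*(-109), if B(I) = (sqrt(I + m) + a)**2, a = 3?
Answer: -11445 - 1308*I ≈ -11445.0 - 1308.0*I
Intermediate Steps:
m = 0 (m = -1/5*0 = 0)
B(I) = (3 + sqrt(I))**2 (B(I) = (sqrt(I + 0) + 3)**2 = (sqrt(I) + 3)**2 = (3 + sqrt(I))**2)
(B(-4) + 10**2)*(-109) = ((3 + sqrt(-4))**2 + 10**2)*(-109) = ((3 + 2*I)**2 + 100)*(-109) = (100 + (3 + 2*I)**2)*(-109) = -10900 - 109*(3 + 2*I)**2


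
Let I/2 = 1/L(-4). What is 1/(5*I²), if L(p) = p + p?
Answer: 16/5 ≈ 3.2000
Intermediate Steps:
L(p) = 2*p
I = -¼ (I = 2/((2*(-4))) = 2/(-8) = 2*(-⅛) = -¼ ≈ -0.25000)
1/(5*I²) = 1/(5*(-¼)²) = 1/(5*(1/16)) = 1/(5/16) = 16/5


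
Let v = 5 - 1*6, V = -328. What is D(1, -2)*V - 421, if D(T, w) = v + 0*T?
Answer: -93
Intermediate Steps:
v = -1 (v = 5 - 6 = -1)
D(T, w) = -1 (D(T, w) = -1 + 0*T = -1 + 0 = -1)
D(1, -2)*V - 421 = -1*(-328) - 421 = 328 - 421 = -93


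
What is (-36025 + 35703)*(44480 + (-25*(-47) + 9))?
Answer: -14703808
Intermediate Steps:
(-36025 + 35703)*(44480 + (-25*(-47) + 9)) = -322*(44480 + (1175 + 9)) = -322*(44480 + 1184) = -322*45664 = -14703808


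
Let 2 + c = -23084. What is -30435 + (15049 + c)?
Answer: -38472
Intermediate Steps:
c = -23086 (c = -2 - 23084 = -23086)
-30435 + (15049 + c) = -30435 + (15049 - 23086) = -30435 - 8037 = -38472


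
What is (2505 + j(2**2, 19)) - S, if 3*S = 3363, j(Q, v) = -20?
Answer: 1364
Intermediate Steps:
S = 1121 (S = (1/3)*3363 = 1121)
(2505 + j(2**2, 19)) - S = (2505 - 20) - 1*1121 = 2485 - 1121 = 1364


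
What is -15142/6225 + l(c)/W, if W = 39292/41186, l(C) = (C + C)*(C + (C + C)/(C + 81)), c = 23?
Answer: 3586368509693/3179705100 ≈ 1127.9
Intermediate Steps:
l(C) = 2*C*(C + 2*C/(81 + C)) (l(C) = (2*C)*(C + (2*C)/(81 + C)) = (2*C)*(C + 2*C/(81 + C)) = 2*C*(C + 2*C/(81 + C)))
W = 19646/20593 (W = 39292*(1/41186) = 19646/20593 ≈ 0.95401)
-15142/6225 + l(c)/W = -15142/6225 + (2*23²*(83 + 23)/(81 + 23))/(19646/20593) = -15142*1/6225 + (2*529*106/104)*(20593/19646) = -15142/6225 + (2*529*(1/104)*106)*(20593/19646) = -15142/6225 + (28037/26)*(20593/19646) = -15142/6225 + 577365941/510796 = 3586368509693/3179705100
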